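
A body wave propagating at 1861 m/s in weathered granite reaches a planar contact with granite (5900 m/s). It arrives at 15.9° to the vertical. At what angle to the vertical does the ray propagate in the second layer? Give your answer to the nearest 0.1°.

sin θ₁/V₁ = sin θ₂/V₂ ⇒ sin θ₂ = 5900·sin 15.9°/1861 = 5900·0.2740/1861 = 0.8685.
θ₂ = arcsin 0.8685 = 60.29° from the normal.

60.3°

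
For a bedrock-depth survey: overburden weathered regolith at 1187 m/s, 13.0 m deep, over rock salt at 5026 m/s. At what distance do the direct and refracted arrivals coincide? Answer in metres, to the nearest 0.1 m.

33.1 m

θ_c = arcsin(1187/5026) = 13.66°, so cos θ_c = 0.9717 and tᵢ = 2h cos θ_c/V₁ = 0.0213 s.
At crossover x/V₁ = x/V₂ + tᵢ ⇒ x = tᵢ/(1/V₁ − 1/V₂) = 0.02128/(8.4246e-04 − 1.9897e-04) = 33.08 m.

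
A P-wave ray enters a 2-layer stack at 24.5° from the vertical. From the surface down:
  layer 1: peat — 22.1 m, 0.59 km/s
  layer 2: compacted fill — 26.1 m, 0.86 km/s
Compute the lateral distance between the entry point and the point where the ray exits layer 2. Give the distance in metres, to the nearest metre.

Ray parameter p = sin 24.5° / 0.59 km/s = 7.0287e-01 s/km.
Layer 1: θ = 24.50°; offset = 22.1·tan 24.50° = 10.072 m.
Layer 2: sin θ = p·0.86 = 0.6045 → θ = 37.19°; offset = 26.1·tan 37.19° = 19.804 m.
Total horizontal offset = 29.876 m.

30 m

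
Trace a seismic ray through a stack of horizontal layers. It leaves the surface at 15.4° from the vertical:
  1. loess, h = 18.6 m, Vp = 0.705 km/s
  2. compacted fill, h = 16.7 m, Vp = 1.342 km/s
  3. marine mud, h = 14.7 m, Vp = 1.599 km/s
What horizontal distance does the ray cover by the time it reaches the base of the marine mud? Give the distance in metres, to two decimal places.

Apply Snell's law at each interface; in layer i the horizontal offset is hᵢ·tan θᵢ.
Layer 1: θ = 15.40°; offset = 18.6·tan 15.40° = 5.1233 m.
Layer 2: sin θ = 1.342·sin 15.4°/0.705 = 0.5055, θ = 30.36°; offset = 16.7·tan 30.36° = 9.7839 m.
Layer 3: sin θ = 1.599·sin 15.4°/0.705 = 0.6023, θ = 37.04°; offset = 14.7·tan 37.04° = 11.0914 m.
Summing the layer offsets gives 25.9986 m.

26.00 m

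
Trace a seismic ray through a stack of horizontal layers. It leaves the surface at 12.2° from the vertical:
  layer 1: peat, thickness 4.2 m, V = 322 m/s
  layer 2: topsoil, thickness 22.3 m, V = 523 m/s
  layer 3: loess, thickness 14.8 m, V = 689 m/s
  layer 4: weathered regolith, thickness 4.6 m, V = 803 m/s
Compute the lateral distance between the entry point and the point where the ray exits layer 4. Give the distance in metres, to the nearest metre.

19 m

Ray parameter p = sin 12.2° / 322 m/s = 6.5629e-04 s/m.
Layer 1: θ = 12.20°; offset = 4.2·tan 12.20° = 0.908 m.
Layer 2: sin θ = p·523 = 0.3432 → θ = 20.07°; offset = 22.3·tan 20.07° = 8.149 m.
Layer 3: sin θ = p·689 = 0.4522 → θ = 26.88°; offset = 14.8·tan 26.88° = 7.503 m.
Layer 4: sin θ = p·803 = 0.5270 → θ = 31.80°; offset = 4.6·tan 31.80° = 2.852 m.
Summing the layer offsets gives 19.413 m.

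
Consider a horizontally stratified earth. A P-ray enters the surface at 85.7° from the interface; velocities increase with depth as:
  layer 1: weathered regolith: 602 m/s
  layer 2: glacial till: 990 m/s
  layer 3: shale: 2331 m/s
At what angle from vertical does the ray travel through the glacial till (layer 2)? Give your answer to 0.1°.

From the normal: θ₁ = 90° − 85.7° = 4.3°.
Ray parameter p = sin 4.3° / 602 = 1.2455e-04 s/m.
sin θ_2 = p·V_2 = 1.2455e-04 × 990 = 0.1233.
θ_2 = arcsin 0.1233 = 7.08°.

7.1°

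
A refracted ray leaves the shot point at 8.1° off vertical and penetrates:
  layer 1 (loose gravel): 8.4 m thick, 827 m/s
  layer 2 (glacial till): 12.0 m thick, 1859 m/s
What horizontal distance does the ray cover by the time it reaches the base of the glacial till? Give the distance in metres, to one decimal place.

5.2 m

Ray parameter p = sin 8.1° / 827 m/s = 1.7038e-04 s/m.
Layer 1: θ = 8.10°; offset = 8.4·tan 8.10° = 1.195 m.
Layer 2: sin θ = p·1859 = 0.3167 → θ = 18.47°; offset = 12.0·tan 18.47° = 4.007 m.
Summing the layer offsets gives 5.203 m.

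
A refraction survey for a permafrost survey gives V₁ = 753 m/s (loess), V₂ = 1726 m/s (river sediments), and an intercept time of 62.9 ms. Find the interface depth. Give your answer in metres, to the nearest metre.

26 m

h = tᵢ·V₁·V₂ / (2·√(V₂²−V₁²)).
√(V₂²−V₁²) = √(1726² − 753²) = 1553.1 m/s.
h = 0.0629 s × 753 × 1726 / (2 × 1553.1) = 26.32 m.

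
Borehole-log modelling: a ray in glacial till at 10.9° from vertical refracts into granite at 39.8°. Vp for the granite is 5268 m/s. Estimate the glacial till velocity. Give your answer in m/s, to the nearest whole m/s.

1556 m/s

Snell's law: sin 10.9°/V₁ = sin 39.8°/V₂.
V₁ = V₂·sin 10.9°/sin 39.8° = 5268 × 0.2954 = 1556.23 m/s.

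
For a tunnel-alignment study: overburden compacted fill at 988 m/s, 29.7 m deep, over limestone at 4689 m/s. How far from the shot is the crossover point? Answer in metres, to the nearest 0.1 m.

73.6 m

θ_c = arcsin(988/4689) = 12.16°, so cos θ_c = 0.9775 and tᵢ = 2h cos θ_c/V₁ = 0.0588 s.
At crossover x/V₁ = x/V₂ + tᵢ ⇒ x = tᵢ/(1/V₁ − 1/V₂) = 0.05877/(1.0121e-03 − 2.1327e-04) = 73.57 m.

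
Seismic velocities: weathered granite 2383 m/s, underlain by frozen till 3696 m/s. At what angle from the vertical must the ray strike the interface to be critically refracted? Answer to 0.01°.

At critical incidence the refracted ray runs along the interface (θ₂ = 90°), so sin θ_c = V₁/V₂.
θ_c = arcsin(2383/3696) = arcsin 0.6448 = 40.15°.

40.15°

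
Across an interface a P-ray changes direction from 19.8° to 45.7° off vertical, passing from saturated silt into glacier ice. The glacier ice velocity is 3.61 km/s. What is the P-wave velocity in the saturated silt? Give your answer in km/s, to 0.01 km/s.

Snell's law: sin 19.8°/V₁ = sin 45.7°/V₂.
V₁ = V₂·sin 19.8°/sin 45.7° = 3.61 × 0.4733 = 1.71 km/s.

1.71 km/s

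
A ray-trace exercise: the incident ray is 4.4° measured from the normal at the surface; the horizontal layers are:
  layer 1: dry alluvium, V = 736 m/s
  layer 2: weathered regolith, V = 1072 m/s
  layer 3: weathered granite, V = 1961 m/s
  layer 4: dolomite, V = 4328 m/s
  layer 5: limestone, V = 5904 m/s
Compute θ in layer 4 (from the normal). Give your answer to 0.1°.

Ray parameter p = sin 4.4° / 736 = 1.0424e-04 s/m.
sin θ_4 = p·V_4 = 1.0424e-04 × 4328 = 0.4511.
θ_4 = arcsin 0.4511 = 26.82°.

26.8°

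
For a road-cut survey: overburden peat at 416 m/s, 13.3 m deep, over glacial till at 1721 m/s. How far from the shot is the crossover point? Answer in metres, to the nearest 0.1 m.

34.0 m

x_cross = 2h·√((V₂+V₁)/(V₂−V₁)).
(V₂+V₁)/(V₂−V₁) = (1721+416)/(1721−416) = 1.6375; √ = 1.2797.
x_cross = 2·13.3·1.2797 = 34.04 m.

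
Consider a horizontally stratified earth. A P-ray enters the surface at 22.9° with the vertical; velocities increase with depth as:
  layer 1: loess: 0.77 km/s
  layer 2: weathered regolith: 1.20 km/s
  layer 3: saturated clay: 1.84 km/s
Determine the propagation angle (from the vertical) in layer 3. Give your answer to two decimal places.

Snell's law across each interface conserves sin θ / V, so sin θ_3 = V_3·sin θ₁/V₁.
sin θ_3 = 1.84 × sin 22.9° / 0.77 = 0.9299.
θ_3 = 68.41° from the vertical.

68.41°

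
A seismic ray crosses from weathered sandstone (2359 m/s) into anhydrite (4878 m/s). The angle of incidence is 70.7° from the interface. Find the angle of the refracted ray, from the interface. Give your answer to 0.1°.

46.9°

Convert to the normal: θ₁ = 90° − 70.7° = 19.3°.
sin θ₁/V₁ = sin θ₂/V₂ ⇒ sin θ₂ = 4878·sin 19.3°/2359 = 4878·0.3305/2359 = 0.6834.
θ₂ = arcsin 0.6834 = 43.11° from the normal.
From the interface: 90° − 43.11° = 46.89°.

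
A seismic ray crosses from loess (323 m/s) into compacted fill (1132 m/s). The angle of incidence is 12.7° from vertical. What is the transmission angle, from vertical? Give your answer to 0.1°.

50.4°

sin θ₁/V₁ = sin θ₂/V₂ ⇒ sin θ₂ = 1132·sin 12.7°/323 = 1132·0.2198/323 = 0.7705.
θ₂ = sin⁻¹(0.7705) = 50.40° (from vertical).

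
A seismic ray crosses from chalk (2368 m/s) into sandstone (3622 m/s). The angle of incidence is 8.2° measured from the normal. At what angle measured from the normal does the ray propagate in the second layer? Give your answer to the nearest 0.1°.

sin θ₁/V₁ = sin θ₂/V₂ ⇒ sin θ₂ = 3622·sin 8.2°/2368 = 3622·0.1426/2368 = 0.2182.
θ₂ = sin⁻¹(0.2182) = 12.60° (from vertical).

12.6°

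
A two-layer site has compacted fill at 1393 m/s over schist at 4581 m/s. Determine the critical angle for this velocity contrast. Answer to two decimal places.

Critical incidence: sin θ_c = V₁/V₂ = 1393/4581 = 0.3041.
θ_c = arcsin 0.3041 = 17.70°.

17.70°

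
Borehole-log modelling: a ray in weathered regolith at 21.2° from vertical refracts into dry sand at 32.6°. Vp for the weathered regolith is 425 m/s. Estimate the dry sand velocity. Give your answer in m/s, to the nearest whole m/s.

sin 21.2° = 0.3616; sin 32.6° = 0.5388.
V₂ = V₁·(sin θ₂/sin θ₁) = 425·(0.5388/0.3616) = 633.19 m/s.

633 m/s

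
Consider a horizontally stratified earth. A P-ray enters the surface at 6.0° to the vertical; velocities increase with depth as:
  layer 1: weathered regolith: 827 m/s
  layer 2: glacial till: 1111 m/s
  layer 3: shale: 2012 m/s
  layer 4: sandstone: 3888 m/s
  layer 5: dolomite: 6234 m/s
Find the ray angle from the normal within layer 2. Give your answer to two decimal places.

8.07°

Snell's law across each interface conserves sin θ / V, so sin θ_2 = V_2·sin θ₁/V₁.
sin θ_2 = 1111 × sin 6.0° / 827 = 0.1404.
θ_2 = 8.07° from the vertical.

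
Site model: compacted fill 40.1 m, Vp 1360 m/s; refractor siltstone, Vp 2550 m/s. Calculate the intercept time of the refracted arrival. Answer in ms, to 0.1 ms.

49.9 ms

θ_c = arcsin(V₁/V₂) = arcsin(1360/2550) = 32.23°; cos θ_c = 0.8459.
tᵢ = 2h·cos θ_c / V₁ = 2·40.1·0.8459 / 1360 = 0.04988 s.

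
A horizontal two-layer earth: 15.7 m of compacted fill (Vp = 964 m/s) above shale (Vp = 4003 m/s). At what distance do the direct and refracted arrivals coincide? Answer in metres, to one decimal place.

x_cross = 2h·√((V₂+V₁)/(V₂−V₁)).
(V₂+V₁)/(V₂−V₁) = (4003+964)/(4003−964) = 1.6344; √ = 1.2784.
x_cross = 2·15.7·1.2784 = 40.14 m.

40.1 m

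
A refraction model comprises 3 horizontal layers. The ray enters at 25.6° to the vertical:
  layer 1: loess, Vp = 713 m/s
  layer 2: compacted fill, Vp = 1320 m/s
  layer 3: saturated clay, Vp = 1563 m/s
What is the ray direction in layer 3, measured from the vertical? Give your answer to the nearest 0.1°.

71.3°

Ray parameter p = sin 25.6° / 713 = 6.0601e-04 s/m.
sin θ_3 = p·V_3 = 6.0601e-04 × 1563 = 0.9472.
θ_3 = arcsin 0.9472 = 71.30°.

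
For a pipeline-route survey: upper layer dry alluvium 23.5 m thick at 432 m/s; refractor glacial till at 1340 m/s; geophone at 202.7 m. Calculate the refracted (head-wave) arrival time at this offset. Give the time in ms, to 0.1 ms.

t = x/V₂ + 2h·√(V₂²−V₁²)/(V₁V₂).
√(V₂²−V₁²) = √(1340²−432²) = 1268.5 m/s; delay term = 2·23.5·1268.5/(432·1340) = 0.10299 s.
t = 202.7/1340 + 0.10299 = 0.25426 s.

254.3 ms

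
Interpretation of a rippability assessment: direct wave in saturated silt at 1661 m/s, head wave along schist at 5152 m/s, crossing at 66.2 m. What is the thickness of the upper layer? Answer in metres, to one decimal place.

23.7 m

x_cross = 2h·√((V₂+V₁)/(V₂−V₁)) → h = x_cross / (2·√((V₂+V₁)/(V₂−V₁))).
√((V₂+V₁)/(V₂−V₁)) = √((5152+1661)/(5152−1661)) = 1.3970.
h = 66.2 / (2·1.3970) = 23.69 m.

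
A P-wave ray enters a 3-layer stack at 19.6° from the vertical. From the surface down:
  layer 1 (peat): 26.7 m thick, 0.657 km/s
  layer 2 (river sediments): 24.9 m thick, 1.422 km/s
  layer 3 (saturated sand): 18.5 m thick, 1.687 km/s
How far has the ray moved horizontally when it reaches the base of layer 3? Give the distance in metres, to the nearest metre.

Apply Snell's law at each interface; in layer i the horizontal offset is hᵢ·tan θᵢ.
Layer 1: θ = 19.60°; offset = 26.7·tan 19.60° = 9.507 m.
Layer 2: sin θ = 1.422·sin 19.6°/0.657 = 0.7260, θ = 46.56°; offset = 24.9·tan 46.56° = 26.290 m.
Layer 3: sin θ = 1.687·sin 19.6°/0.657 = 0.8613, θ = 59.47°; offset = 18.5·tan 59.47° = 31.367 m.
Σ offsets = 67.165 m.

67 m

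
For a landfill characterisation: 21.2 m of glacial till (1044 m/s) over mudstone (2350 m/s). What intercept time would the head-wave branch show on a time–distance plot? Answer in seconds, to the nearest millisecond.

tᵢ = 2h·√(V₂²−V₁²)/(V₁V₂).
√(V₂²−V₁²) = √(2350²−1044²) = 2105.4 m/s.
tᵢ = 2·21.2·2105.4/(1044·2350) = 0.03639 s.

0.036 s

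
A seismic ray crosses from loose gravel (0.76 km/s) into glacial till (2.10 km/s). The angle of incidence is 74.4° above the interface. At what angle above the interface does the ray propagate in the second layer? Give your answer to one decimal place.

42.0°

Convert to the normal: θ₁ = 90° − 74.4° = 15.6°.
Snell's law: sin θ₂ = (V₂/V₁)·sin θ₁ = (2.10/0.76)·sin 15.6° = 0.7431.
θ₂ = arcsin 0.7431 = 47.99° from the normal.
From the interface: 90° − 47.99° = 42.01°.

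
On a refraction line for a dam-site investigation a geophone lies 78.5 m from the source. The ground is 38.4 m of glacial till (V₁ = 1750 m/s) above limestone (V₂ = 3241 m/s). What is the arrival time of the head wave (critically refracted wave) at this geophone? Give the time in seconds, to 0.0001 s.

t = x/V₂ + 2h·√(V₂²−V₁²)/(V₁V₂).
√(V₂²−V₁²) = √(3241²−1750²) = 2727.9 m/s; delay term = 2·38.4·2727.9/(1750·3241) = 0.03694 s.
t = 78.5/3241 + 0.03694 = 0.06116 s.

0.0612 s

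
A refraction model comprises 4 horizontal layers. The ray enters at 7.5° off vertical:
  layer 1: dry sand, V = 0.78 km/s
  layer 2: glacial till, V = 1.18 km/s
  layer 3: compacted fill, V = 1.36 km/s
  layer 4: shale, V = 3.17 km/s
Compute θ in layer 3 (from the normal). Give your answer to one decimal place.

Snell's law across each interface conserves sin θ / V, so sin θ_3 = V_3·sin θ₁/V₁.
sin θ_3 = 1.36 × sin 7.5° / 0.78 = 0.2276.
θ_3 = 13.15° from the vertical.

13.2°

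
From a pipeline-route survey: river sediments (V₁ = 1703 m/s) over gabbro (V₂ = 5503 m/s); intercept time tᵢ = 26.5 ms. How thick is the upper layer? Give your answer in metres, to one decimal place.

h = tᵢ·V₁·V₂ / (2·√(V₂²−V₁²)).
√(V₂²−V₁²) = √(5503² − 1703²) = 5232.9 m/s.
h = 0.0265 s × 1703 × 5503 / (2 × 5232.9) = 23.73 m.

23.7 m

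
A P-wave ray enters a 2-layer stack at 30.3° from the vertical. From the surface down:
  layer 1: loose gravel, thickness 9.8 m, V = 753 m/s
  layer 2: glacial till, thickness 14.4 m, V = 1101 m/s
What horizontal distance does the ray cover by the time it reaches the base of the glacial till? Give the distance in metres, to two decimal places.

p = sin θ₁/V₁ = sin 30.3°/753 = 6.7002e-04 s/m is conserved through the stack.
Layer 1: θ = 30.30°; offset = 9.8·tan 30.30° = 5.7267 m.
Layer 2: sin θ = p·1101 = 0.7377 → θ = 47.54°; offset = 14.4·tan 47.54° = 15.7344 m.
Total horizontal offset = 21.4611 m.

21.46 m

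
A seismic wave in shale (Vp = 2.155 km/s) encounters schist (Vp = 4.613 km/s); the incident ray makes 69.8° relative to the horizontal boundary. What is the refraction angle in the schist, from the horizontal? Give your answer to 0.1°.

42.3°

Angle from the normal: 90° − 69.8° = 20.2°.
sin θ₁/V₁ = sin θ₂/V₂ ⇒ sin θ₂ = 4.613·sin 20.2°/2.155 = 4.613·0.3453/2.155 = 0.7391.
θ₂ = sin⁻¹(0.7391) = 47.66° (from vertical).
From the interface: 90° − 47.66° = 42.34°.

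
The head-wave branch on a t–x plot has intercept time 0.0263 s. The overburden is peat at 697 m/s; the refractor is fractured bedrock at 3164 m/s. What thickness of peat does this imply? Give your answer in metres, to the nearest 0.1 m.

9.4 m

θ_c = arcsin(697/3164) = 12.73°; cos θ_c = 0.9754.
tᵢ = 2h cos θ_c/V₁ ⇒ h = tᵢ·V₁/(2 cos θ_c) = 0.0263·697/(2·0.9754) = 9.40 m.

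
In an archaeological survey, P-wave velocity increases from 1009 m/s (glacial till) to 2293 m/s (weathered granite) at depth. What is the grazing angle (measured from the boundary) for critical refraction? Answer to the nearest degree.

At critical incidence the refracted ray runs along the interface (θ₂ = 90°), so sin θ_c = V₁/V₂.
θ_c = arcsin(1009/2293) = arcsin 0.4400 = 26.11°.
Measured from the interface: 90° − 26.11° = 63.89°.

64°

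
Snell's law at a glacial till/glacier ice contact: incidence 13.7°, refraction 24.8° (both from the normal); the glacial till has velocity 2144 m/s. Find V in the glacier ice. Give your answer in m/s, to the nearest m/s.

Snell's law: sin 13.7°/V₁ = sin 24.8°/V₂.
V₂ = V₁·sin 24.8°/sin 13.7° = 2144 × 1.7710 = 3797.13 m/s.

3797 m/s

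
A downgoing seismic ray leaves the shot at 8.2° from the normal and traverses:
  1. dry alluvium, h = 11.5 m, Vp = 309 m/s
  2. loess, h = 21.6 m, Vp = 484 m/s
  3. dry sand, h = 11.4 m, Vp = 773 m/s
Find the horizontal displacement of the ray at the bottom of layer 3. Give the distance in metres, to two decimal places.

10.96 m

Ray parameter p = sin 8.2° / 309 m/s = 4.6158e-04 s/m.
Layer 1: θ = 8.20°; offset = 11.5·tan 8.20° = 1.6572 m.
Layer 2: sin θ = p·484 = 0.2234 → θ = 12.91°; offset = 21.6·tan 12.91° = 4.9507 m.
Layer 3: sin θ = p·773 = 0.3568 → θ = 20.90°; offset = 11.4·tan 20.90° = 4.3541 m.
Σ offsets = 10.9620 m.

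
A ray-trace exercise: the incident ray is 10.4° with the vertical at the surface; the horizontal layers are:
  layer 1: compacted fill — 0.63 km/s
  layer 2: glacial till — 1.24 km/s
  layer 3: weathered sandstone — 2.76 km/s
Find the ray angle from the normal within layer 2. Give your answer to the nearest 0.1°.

20.8°

Snell's law across each interface conserves sin θ / V, so sin θ_2 = V_2·sin θ₁/V₁.
sin θ_2 = 1.24 × sin 10.4° / 0.63 = 0.3553.
θ_2 = 20.81° from the vertical.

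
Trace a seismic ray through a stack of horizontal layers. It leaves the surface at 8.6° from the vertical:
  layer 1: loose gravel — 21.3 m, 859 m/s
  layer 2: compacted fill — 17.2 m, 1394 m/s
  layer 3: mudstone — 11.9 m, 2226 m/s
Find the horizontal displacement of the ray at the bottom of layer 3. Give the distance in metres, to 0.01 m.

Apply Snell's law at each interface; in layer i the horizontal offset is hᵢ·tan θᵢ.
Layer 1: θ = 8.60°; offset = 21.3·tan 8.60° = 3.2213 m.
Layer 2: sin θ = 1394·sin 8.6°/859 = 0.2427, θ = 14.04°; offset = 17.2·tan 14.04° = 4.3025 m.
Layer 3: sin θ = 2226·sin 8.6°/859 = 0.3875, θ = 22.80°; offset = 11.9·tan 22.80° = 5.0021 m.
Total horizontal offset = 12.5259 m.

12.53 m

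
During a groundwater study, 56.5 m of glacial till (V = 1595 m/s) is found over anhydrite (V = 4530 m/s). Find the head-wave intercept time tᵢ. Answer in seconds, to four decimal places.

0.0663 s

tᵢ = 2h·√(V₂²−V₁²)/(V₁V₂).
√(V₂²−V₁²) = √(4530²−1595²) = 4239.9 m/s.
tᵢ = 2·56.5·4239.9/(1595·4530) = 0.06631 s.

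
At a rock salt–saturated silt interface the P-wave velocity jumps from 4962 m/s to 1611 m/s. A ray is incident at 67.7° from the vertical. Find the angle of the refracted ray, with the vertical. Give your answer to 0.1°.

Snell's law: sin θ₂ = (V₂/V₁)·sin θ₁ = (1611/4962)·sin 67.7° = 0.3004.
θ₂ = arcsin 0.3004 = 17.48° from the normal.

17.5°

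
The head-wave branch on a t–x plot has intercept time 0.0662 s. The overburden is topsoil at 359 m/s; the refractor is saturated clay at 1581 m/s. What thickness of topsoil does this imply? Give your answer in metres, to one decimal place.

h = tᵢ·V₁·V₂ / (2·√(V₂²−V₁²)).
√(V₂²−V₁²) = √(1581² − 359²) = 1539.7 m/s.
h = 0.0662 s × 359 × 1581 / (2 × 1539.7) = 12.20 m.

12.2 m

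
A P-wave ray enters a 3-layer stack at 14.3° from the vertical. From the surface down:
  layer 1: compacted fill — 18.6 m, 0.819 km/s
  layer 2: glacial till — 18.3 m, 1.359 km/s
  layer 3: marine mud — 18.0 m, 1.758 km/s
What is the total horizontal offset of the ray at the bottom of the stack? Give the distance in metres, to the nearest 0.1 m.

p = sin θ₁/V₁ = sin 14.3°/0.819 = 3.0159e-01 s/km is conserved through the stack.
Layer 1: θ = 14.30°; offset = 18.6·tan 14.30° = 4.741 m.
Layer 2: sin θ = p·1.359 = 0.4099 → θ = 24.20°; offset = 18.3·tan 24.20° = 8.223 m.
Layer 3: sin θ = p·1.758 = 0.5302 → θ = 32.02°; offset = 18.0·tan 32.02° = 11.256 m.
Σ offsets = 24.219 m.

24.2 m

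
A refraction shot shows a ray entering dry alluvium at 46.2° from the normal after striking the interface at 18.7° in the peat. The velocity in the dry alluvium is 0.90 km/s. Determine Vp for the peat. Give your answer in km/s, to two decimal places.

sin 18.7° = 0.3206; sin 46.2° = 0.7218.
V₁ = V₂·(sin θ₁/sin θ₂) = 0.90·(0.3206/0.7218) = 0.40 km/s.

0.40 km/s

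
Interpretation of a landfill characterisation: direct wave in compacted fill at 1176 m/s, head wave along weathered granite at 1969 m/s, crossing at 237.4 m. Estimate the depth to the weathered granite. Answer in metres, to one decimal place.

59.6 m

x_cross = 2h·√((V₂+V₁)/(V₂−V₁)) → h = x_cross / (2·√((V₂+V₁)/(V₂−V₁))).
√((V₂+V₁)/(V₂−V₁)) = √((1969+1176)/(1969−1176)) = 1.9915.
h = 237.4 / (2·1.9915) = 59.60 m.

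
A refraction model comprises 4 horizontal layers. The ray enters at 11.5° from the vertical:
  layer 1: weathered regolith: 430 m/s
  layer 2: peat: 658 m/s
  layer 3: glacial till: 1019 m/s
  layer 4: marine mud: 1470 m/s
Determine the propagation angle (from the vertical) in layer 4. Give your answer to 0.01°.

42.97°

Ray parameter p = sin 11.5° / 430 = 4.6365e-04 s/m.
sin θ_4 = p·V_4 = 4.6365e-04 × 1470 = 0.6816.
θ_4 = arcsin 0.6816 = 42.97°.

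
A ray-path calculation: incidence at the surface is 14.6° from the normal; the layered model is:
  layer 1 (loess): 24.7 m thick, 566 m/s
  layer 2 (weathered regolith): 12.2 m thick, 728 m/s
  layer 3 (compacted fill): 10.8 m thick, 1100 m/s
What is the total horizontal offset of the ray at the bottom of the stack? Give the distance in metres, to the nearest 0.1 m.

16.7 m

Apply Snell's law at each interface; in layer i the horizontal offset is hᵢ·tan θᵢ.
Layer 1: θ = 14.60°; offset = 24.7·tan 14.60° = 6.434 m.
Layer 2: sin θ = 728·sin 14.6°/566 = 0.3242, θ = 18.92°; offset = 12.2·tan 18.92° = 4.181 m.
Layer 3: sin θ = 1100·sin 14.6°/566 = 0.4899, θ = 29.33°; offset = 10.8·tan 29.33° = 6.069 m.
Summing the layer offsets gives 16.684 m.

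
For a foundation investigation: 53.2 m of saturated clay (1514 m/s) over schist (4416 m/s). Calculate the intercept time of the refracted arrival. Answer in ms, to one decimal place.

tᵢ = 2h·√(V₂²−V₁²)/(V₁V₂).
√(V₂²−V₁²) = √(4416²−1514²) = 4148.4 m/s.
tᵢ = 2·53.2·4148.4/(1514·4416) = 0.06602 s.

66.0 ms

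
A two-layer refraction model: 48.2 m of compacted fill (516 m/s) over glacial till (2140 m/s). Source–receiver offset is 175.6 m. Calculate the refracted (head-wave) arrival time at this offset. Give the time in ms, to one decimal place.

θ_c = arcsin(V₁/V₂) = arcsin(516/2140) = 13.95°, cos θ_c = 0.9705.
Intercept time tᵢ = 2h cos θ_c / V₁ = 2·48.2·0.9705/516 = 0.18131 s.
t = x/V₂ + tᵢ = 175.6/2140 + 0.18131 = 0.26337 s.

263.4 ms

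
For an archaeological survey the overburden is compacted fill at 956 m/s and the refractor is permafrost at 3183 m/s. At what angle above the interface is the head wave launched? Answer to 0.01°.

72.52°

At critical incidence the refracted ray runs along the interface (θ₂ = 90°), so sin θ_c = V₁/V₂.
θ_c = arcsin(956/3183) = arcsin 0.3003 = 17.48°.
Measured from the interface: 90° − 17.48° = 72.52°.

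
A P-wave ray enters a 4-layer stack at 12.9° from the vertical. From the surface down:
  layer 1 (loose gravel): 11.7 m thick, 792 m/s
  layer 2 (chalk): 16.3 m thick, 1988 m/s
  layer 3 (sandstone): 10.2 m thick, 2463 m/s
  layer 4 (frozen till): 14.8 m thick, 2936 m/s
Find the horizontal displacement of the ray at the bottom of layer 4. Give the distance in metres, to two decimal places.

Ray parameter p = sin 12.9° / 792 m/s = 2.8188e-04 s/m.
Layer 1: θ = 12.90°; offset = 11.7·tan 12.90° = 2.6797 m.
Layer 2: sin θ = p·1988 = 0.5604 → θ = 34.08°; offset = 16.3·tan 34.08° = 11.0285 m.
Layer 3: sin θ = p·2463 = 0.6943 → θ = 43.97°; offset = 10.2·tan 43.97° = 9.8395 m.
Layer 4: sin θ = p·2936 = 0.8276 → θ = 55.85°; offset = 14.8·tan 55.85° = 21.8212 m.
Σ offsets = 45.3689 m.

45.37 m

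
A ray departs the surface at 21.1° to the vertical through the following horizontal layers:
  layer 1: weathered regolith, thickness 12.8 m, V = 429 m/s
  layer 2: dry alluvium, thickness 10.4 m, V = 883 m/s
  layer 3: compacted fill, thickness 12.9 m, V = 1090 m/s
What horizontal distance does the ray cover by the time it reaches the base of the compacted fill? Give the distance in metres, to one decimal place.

p = sin θ₁/V₁ = sin 21.1°/429 = 8.3915e-04 s/m is conserved through the stack.
Layer 1: θ = 21.10°; offset = 12.8·tan 21.10° = 4.939 m.
Layer 2: sin θ = p·883 = 0.7410 → θ = 47.81°; offset = 10.4·tan 47.81° = 11.475 m.
Layer 3: sin θ = p·1090 = 0.9147 → θ = 66.16°; offset = 12.9·tan 66.16° = 29.193 m.
Total horizontal offset = 45.607 m.

45.6 m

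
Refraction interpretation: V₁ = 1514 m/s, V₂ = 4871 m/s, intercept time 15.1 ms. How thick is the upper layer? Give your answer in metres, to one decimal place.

θ_c = arcsin(1514/4871) = 18.11°; cos θ_c = 0.9505.
tᵢ = 2h cos θ_c/V₁ ⇒ h = tᵢ·V₁/(2 cos θ_c) = 0.0151·1514/(2·0.9505) = 12.03 m.

12.0 m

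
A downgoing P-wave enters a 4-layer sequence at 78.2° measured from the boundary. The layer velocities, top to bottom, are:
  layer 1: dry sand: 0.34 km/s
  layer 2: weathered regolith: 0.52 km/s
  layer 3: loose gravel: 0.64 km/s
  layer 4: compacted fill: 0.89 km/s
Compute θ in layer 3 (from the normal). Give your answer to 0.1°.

From the normal: θ₁ = 90° − 78.2° = 11.8°.
Snell's law across each interface conserves sin θ / V, so sin θ_3 = V_3·sin θ₁/V₁.
sin θ_3 = 0.64 × sin 11.8° / 0.34 = 0.3849.
θ_3 = 22.64° from the vertical.

22.6°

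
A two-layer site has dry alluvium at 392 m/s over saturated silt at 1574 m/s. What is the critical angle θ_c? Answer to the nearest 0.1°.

Critical incidence: sin θ_c = V₁/V₂ = 392/1574 = 0.2490.
θ_c = arcsin 0.2490 = 14.42°.

14.4°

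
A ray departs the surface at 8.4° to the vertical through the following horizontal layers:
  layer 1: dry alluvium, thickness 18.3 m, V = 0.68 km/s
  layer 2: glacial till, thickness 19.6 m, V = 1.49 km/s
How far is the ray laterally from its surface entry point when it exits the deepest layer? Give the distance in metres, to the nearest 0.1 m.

p = sin θ₁/V₁ = sin 8.4°/0.68 = 2.1483e-01 s/km is conserved through the stack.
Layer 1: θ = 8.40°; offset = 18.3·tan 8.40° = 2.702 m.
Layer 2: sin θ = p·1.49 = 0.3201 → θ = 18.67°; offset = 19.6·tan 18.67° = 6.622 m.
Total horizontal offset = 9.325 m.

9.3 m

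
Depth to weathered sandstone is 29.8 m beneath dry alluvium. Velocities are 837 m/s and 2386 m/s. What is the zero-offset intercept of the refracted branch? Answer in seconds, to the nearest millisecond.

tᵢ = 2h·√(V₂²−V₁²)/(V₁V₂).
√(V₂²−V₁²) = √(2386²−837²) = 2234.4 m/s.
tᵢ = 2·29.8·2234.4/(837·2386) = 0.06668 s.

0.067 s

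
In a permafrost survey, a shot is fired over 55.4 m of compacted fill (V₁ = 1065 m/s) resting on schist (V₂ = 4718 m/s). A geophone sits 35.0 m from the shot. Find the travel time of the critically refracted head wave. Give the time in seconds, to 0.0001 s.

t = x/V₂ + 2h·√(V₂²−V₁²)/(V₁V₂).
√(V₂²−V₁²) = √(4718²−1065²) = 4596.2 m/s; delay term = 2·55.4·4596.2/(1065·4718) = 0.10135 s.
t = 35.0/4718 + 0.10135 = 0.10877 s.

0.1088 s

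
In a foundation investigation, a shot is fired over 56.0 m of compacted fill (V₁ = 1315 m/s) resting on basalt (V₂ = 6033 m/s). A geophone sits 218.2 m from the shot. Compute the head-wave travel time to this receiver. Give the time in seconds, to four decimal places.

0.1193 s

θ_c = arcsin(V₁/V₂) = arcsin(1315/6033) = 12.59°, cos θ_c = 0.9760.
Intercept time tᵢ = 2h cos θ_c / V₁ = 2·56.0·0.9760/1315 = 0.08312 s.
t = x/V₂ + tᵢ = 218.2/6033 + 0.08312 = 0.11929 s.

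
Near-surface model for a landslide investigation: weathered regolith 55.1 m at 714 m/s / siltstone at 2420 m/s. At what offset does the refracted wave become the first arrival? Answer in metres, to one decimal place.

149.4 m

x_cross = 2h·√((V₂+V₁)/(V₂−V₁)).
(V₂+V₁)/(V₂−V₁) = (2420+714)/(2420−714) = 1.8370; √ = 1.3554.
x_cross = 2·55.1·1.3554 = 149.36 m.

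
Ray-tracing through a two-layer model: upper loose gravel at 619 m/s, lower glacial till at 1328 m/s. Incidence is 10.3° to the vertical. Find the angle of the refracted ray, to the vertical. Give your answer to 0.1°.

22.6°

Snell's law: sin θ₂ = (V₂/V₁)·sin θ₁ = (1328/619)·sin 10.3° = 0.3836.
θ₂ = sin⁻¹(0.3836) = 22.56° (from vertical).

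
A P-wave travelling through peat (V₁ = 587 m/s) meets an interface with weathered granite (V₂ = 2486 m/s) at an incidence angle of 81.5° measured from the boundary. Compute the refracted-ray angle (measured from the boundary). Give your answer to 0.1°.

Convert to the normal: θ₁ = 90° − 81.5° = 8.5°.
Snell's law: sin θ₂ = (V₂/V₁)·sin θ₁ = (2486/587)·sin 8.5° = 0.6260.
θ₂ = sin⁻¹(0.6260) = 38.75° (from vertical).
From the interface: 90° − 38.75° = 51.25°.

51.2°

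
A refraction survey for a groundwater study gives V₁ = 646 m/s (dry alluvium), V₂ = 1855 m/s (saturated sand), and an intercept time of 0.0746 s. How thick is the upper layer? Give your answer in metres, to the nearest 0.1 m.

h = tᵢ·V₁·V₂ / (2·√(V₂²−V₁²)).
√(V₂²−V₁²) = √(1855² − 646²) = 1738.9 m/s.
h = 0.0746 s × 646 × 1855 / (2 × 1738.9) = 25.70 m.

25.7 m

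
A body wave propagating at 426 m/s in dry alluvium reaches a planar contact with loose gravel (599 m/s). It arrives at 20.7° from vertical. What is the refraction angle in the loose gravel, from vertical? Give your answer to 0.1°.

29.8°

Snell's law: sin θ₂ = (V₂/V₁)·sin θ₁ = (599/426)·sin 20.7° = 0.4970.
θ₂ = sin⁻¹(0.4970) = 29.80° (from vertical).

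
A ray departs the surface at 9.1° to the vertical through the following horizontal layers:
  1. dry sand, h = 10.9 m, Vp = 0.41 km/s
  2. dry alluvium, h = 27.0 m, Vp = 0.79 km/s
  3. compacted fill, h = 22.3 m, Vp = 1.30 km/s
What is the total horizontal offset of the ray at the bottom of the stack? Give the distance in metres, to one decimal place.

23.3 m

Apply Snell's law at each interface; in layer i the horizontal offset is hᵢ·tan θᵢ.
Layer 1: θ = 9.10°; offset = 10.9·tan 9.10° = 1.746 m.
Layer 2: sin θ = 0.79·sin 9.1°/0.41 = 0.3047, θ = 17.74°; offset = 27.0·tan 17.74° = 8.639 m.
Layer 3: sin θ = 1.30·sin 9.1°/0.41 = 0.5015, θ = 30.10°; offset = 22.3·tan 30.10° = 12.926 m.
Total horizontal offset = 23.311 m.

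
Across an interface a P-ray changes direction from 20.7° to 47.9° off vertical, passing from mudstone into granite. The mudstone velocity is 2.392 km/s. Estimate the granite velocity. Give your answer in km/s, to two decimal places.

5.02 km/s

sin 20.7° = 0.3535; sin 47.9° = 0.7420.
V₂ = V₁·(sin θ₂/sin θ₁) = 2.392·(0.7420/0.3535) = 5.02 km/s.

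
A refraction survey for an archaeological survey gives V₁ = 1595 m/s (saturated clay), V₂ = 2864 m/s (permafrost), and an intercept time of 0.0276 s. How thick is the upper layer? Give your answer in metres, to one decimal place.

26.5 m

θ_c = arcsin(1595/2864) = 33.84°; cos θ_c = 0.8306.
tᵢ = 2h cos θ_c/V₁ ⇒ h = tᵢ·V₁/(2 cos θ_c) = 0.0276·1595/(2·0.8306) = 26.50 m.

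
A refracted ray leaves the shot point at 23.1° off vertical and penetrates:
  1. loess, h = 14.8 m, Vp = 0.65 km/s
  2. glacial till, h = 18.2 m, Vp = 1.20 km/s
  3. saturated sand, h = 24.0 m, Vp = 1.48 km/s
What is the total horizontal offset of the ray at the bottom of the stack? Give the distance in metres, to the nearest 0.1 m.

Apply Snell's law at each interface; in layer i the horizontal offset is hᵢ·tan θᵢ.
Layer 1: θ = 23.10°; offset = 14.8·tan 23.10° = 6.313 m.
Layer 2: sin θ = 1.20·sin 23.1°/0.65 = 0.7243, θ = 46.41°; offset = 18.2·tan 46.41° = 19.120 m.
Layer 3: sin θ = 1.48·sin 23.1°/0.65 = 0.8933, θ = 63.29°; offset = 24.0·tan 63.29° = 47.705 m.
Σ offsets = 73.138 m.

73.1 m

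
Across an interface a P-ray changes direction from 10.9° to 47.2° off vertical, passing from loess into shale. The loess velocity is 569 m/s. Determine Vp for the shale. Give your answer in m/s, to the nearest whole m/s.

2208 m/s

sin 10.9° = 0.1891; sin 47.2° = 0.7337.
V₂ = V₁·(sin θ₂/sin θ₁) = 569·(0.7337/0.1891) = 2207.84 m/s.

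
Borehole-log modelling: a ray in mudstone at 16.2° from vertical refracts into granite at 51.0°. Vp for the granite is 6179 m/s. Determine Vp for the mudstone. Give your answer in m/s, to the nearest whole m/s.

Snell's law: sin 16.2°/V₁ = sin 51.0°/V₂.
V₁ = V₂·sin 16.2°/sin 51.0° = 6179 × 0.3590 = 2218.23 m/s.

2218 m/s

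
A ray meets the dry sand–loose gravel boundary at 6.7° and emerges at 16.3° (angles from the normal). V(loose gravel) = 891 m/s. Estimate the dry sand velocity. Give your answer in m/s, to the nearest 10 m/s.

Snell's law: sin 6.7°/V₁ = sin 16.3°/V₂.
V₁ = V₂·sin 6.7°/sin 16.3° = 891 × 0.4157 = 370.38 m/s.

370 m/s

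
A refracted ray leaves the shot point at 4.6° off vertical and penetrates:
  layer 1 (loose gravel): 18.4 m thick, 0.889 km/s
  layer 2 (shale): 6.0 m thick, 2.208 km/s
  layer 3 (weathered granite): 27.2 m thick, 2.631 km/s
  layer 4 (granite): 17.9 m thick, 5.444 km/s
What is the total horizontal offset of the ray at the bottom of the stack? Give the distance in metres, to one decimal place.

19.4 m

Apply Snell's law at each interface; in layer i the horizontal offset is hᵢ·tan θᵢ.
Layer 1: θ = 4.60°; offset = 18.4·tan 4.60° = 1.480 m.
Layer 2: sin θ = 2.208·sin 4.6°/0.889 = 0.1992, θ = 11.49°; offset = 6.0·tan 11.49° = 1.220 m.
Layer 3: sin θ = 2.631·sin 4.6°/0.889 = 0.2373, θ = 13.73°; offset = 27.2·tan 13.73° = 6.646 m.
Layer 4: sin θ = 5.444·sin 4.6°/0.889 = 0.4911, θ = 29.41°; offset = 17.9·tan 29.41° = 10.092 m.
Summing the layer offsets gives 19.438 m.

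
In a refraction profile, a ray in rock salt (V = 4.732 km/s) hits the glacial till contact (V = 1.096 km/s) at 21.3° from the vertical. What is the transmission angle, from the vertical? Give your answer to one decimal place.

4.8°

Snell's law: sin θ₂ = (V₂/V₁)·sin θ₁ = (1.096/4.732)·sin 21.3° = 0.0841.
θ₂ = sin⁻¹(0.0841) = 4.83° (from vertical).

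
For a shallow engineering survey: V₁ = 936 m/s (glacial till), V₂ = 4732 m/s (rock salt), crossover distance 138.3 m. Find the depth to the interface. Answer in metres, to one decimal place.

h = (x_cross/2)·√((V₂−V₁)/(V₂+V₁)).
(V₂−V₁)/(V₂+V₁) = (4732−936)/(4732+936) = 0.6697; √ = 0.8184.
h = (138.3/2)·0.8184 = 56.59 m.

56.6 m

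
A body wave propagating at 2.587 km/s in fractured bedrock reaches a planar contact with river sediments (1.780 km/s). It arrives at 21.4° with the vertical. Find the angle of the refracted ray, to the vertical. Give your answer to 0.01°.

14.54°

sin θ₁/V₁ = sin θ₂/V₂ ⇒ sin θ₂ = 1.780·sin 21.4°/2.587 = 1.780·0.3649/2.587 = 0.2511.
θ₂ = sin⁻¹(0.2511) = 14.54° (from vertical).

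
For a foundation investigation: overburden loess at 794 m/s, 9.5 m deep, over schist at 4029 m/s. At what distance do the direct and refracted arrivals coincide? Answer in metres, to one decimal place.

θ_c = arcsin(794/4029) = 11.37°, so cos θ_c = 0.9804 and tᵢ = 2h cos θ_c/V₁ = 0.0235 s.
At crossover x/V₁ = x/V₂ + tᵢ ⇒ x = tᵢ/(1/V₁ − 1/V₂) = 0.02346/(1.2594e-03 − 2.4820e-04) = 23.20 m.

23.2 m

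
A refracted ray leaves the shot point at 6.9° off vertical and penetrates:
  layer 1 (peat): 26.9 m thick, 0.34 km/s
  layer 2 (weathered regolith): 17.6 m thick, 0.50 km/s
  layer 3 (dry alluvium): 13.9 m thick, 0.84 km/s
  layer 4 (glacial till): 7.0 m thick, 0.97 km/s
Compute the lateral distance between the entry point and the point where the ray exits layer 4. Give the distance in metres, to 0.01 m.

Apply Snell's law at each interface; in layer i the horizontal offset is hᵢ·tan θᵢ.
Layer 1: θ = 6.90°; offset = 26.9·tan 6.90° = 3.2553 m.
Layer 2: sin θ = 0.50·sin 6.9°/0.34 = 0.1767, θ = 10.18°; offset = 17.6·tan 10.18° = 3.1591 m.
Layer 3: sin θ = 0.84·sin 6.9°/0.34 = 0.2968, θ = 17.27°; offset = 13.9·tan 17.27° = 4.3203 m.
Layer 4: sin θ = 0.97·sin 6.9°/0.34 = 0.3427, θ = 20.04°; offset = 7.0·tan 20.04° = 2.5539 m.
Total horizontal offset = 13.2886 m.

13.29 m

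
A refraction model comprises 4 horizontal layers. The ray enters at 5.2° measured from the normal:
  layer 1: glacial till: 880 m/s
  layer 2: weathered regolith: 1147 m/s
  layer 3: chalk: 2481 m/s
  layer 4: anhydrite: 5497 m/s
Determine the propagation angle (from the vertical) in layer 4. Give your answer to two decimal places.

34.48°

Ray parameter p = sin 5.2° / 880 = 1.0299e-04 s/m.
sin θ_4 = p·V_4 = 1.0299e-04 × 5497 = 0.5661.
θ_4 = 34.48° from the vertical.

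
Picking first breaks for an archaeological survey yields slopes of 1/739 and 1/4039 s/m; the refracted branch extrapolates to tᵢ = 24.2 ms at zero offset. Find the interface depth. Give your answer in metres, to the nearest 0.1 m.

θ_c = arcsin(739/4039) = 10.54°; cos θ_c = 0.9831.
tᵢ = 2h cos θ_c/V₁ ⇒ h = tᵢ·V₁/(2 cos θ_c) = 0.0242·739/(2·0.9831) = 9.10 m.

9.1 m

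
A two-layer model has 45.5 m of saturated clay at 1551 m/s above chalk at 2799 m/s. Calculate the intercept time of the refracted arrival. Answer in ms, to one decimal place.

48.8 ms

θ_c = arcsin(V₁/V₂) = arcsin(1551/2799) = 33.65°; cos θ_c = 0.8324.
tᵢ = 2h·cos θ_c / V₁ = 2·45.5·0.8324 / 1551 = 0.04884 s.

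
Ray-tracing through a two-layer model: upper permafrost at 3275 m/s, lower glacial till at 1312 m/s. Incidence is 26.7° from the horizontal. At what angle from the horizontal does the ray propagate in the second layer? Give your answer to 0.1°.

Angle from the normal: 90° − 26.7° = 63.3°.
sin θ₁/V₁ = sin θ₂/V₂ ⇒ sin θ₂ = 1312·sin 63.3°/3275 = 1312·0.8934/3275 = 0.3579.
θ₂ = arcsin 0.3579 = 20.97° from the normal.
From the interface: 90° − 20.97° = 69.03°.

69.0°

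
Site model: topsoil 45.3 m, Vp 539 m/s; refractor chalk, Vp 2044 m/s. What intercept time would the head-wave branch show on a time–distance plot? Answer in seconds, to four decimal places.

0.1621 s

tᵢ = 2h·√(V₂²−V₁²)/(V₁V₂).
√(V₂²−V₁²) = √(2044²−539²) = 1971.7 m/s.
tᵢ = 2·45.3·1971.7/(539·2044) = 0.16214 s.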